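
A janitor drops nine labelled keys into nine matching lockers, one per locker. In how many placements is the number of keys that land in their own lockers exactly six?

168

Choose which 6 of the 9 are fixed: C(9,6) = 84.
The other 3 form a derangement: !3 = 2.
Total: 84 × 2 = 168.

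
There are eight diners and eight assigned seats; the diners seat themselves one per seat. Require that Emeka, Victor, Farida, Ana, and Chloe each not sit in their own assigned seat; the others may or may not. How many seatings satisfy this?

Inclusion-exclusion on the 5 forbidden self-matches:
Σ_{j=0}^{5} (-1)^j C(5,j)(8-j)!
= C(5,0)·8! - C(5,1)·7! + C(5,2)·6! - C(5,3)·5! + C(5,4)·4! - C(5,5)·3!
= 40320 - 25200 + 7200 - 1200 + 120 - 6
= 21234

21234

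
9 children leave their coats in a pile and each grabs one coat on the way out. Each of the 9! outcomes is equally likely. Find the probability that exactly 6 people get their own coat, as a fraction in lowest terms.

Favorable outcomes: C(9,6)·!3 = 84·2 = 168.
Total outcomes: 9! = 362880.
Probability = 168/362880 = 1/2160.

1/2160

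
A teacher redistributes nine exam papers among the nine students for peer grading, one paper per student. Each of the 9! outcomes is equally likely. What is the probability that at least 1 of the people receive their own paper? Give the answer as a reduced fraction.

28673/45360

Favorable outcomes: Σ_{i≥1} C(9,i)·!(9-i) = 9·14833 + 36·1854 + 84·265 + 126·44 + 126·9 + 84·2 + 36·1 + 9·0 + 1·1 = 229384.
Total outcomes: 9! = 362880.
Probability = 229384/362880 = 28673/45360.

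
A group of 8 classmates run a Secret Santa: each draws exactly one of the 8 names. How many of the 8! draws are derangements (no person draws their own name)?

!8 is the nearest integer to 8!/e.
8! = 40320, and 40320/e ≈ 14832.90, so !8 = 14833.

14833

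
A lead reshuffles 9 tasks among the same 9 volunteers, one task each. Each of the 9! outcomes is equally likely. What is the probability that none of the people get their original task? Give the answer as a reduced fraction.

Favorable outcomes: !9 = 133496.
Total outcomes: 9! = 362880.
Probability = 133496/362880 = 16687/45360.

16687/45360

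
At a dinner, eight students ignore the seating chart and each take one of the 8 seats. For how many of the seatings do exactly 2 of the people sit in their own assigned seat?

7420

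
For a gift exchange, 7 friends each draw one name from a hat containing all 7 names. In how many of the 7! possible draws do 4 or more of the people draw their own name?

92

# with exactly i fixed is C(7,i)·!(7-i); sum over i=4..7:
  i=4: C(7,4)·!3 = 35·2 = 70
  i=5: C(7,5)·!2 = 21·1 = 21
  i=6: C(7,6)·!1 = 7·0 = 0
  i=7: C(7,7)·!0 = 1·1 = 1
Total = 92.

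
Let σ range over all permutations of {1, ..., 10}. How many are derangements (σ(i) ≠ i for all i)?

1334961

Use !n = (n-1)(!(n-1) + !(n-2)).
!10 = 9·(133496 + 14833) = 9·148329 = 1334961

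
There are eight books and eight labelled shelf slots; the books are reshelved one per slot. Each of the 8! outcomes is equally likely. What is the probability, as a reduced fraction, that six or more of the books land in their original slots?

29/40320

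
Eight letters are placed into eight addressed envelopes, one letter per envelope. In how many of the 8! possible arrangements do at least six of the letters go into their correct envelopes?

29

Sum C(8,i)·!(8-i) for i = 6..8:
  i=6: C(8,6)·!2 = 28·1 = 28
  i=7: C(8,7)·!1 = 8·0 = 0
  i=8: C(8,8)·!0 = 1·1 = 1
Total = 29.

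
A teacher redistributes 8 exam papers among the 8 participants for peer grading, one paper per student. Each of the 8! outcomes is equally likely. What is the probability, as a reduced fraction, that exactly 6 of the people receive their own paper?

1/1440

Favorable outcomes: C(8,6)·!2 = 28·1 = 28.
Total outcomes: 8! = 40320.
Probability = 28/40320 = 1/1440.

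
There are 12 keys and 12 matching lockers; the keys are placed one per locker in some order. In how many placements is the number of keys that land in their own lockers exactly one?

Choose which one of the 12 is fixed: C(12,1) = 12.
The remaining 11 must be deranged: !11 = 14684570.
Total: 12 × 14684570 = 176214840.

176214840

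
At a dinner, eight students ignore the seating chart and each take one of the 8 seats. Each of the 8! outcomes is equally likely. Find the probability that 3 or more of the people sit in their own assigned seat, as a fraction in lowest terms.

647/8064

Favorable outcomes: Σ_{i≥3} C(8,i)·!(8-i) = 56·44 + 70·9 + 56·2 + 28·1 + 8·0 + 1·1 = 3235.
Total outcomes: 8! = 40320.
Probability = 3235/40320 = 647/8064.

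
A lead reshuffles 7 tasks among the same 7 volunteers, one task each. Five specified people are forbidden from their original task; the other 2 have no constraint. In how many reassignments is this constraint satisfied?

2428

Inclusion-exclusion on the 5 forbidden self-matches:
Σ_{j=0}^{5} (-1)^j C(5,j)(7-j)!
= C(5,0)·7! - C(5,1)·6! + C(5,2)·5! - C(5,3)·4! + C(5,4)·3! - C(5,5)·2!
= 5040 - 3600 + 1200 - 240 + 30 - 2
= 2428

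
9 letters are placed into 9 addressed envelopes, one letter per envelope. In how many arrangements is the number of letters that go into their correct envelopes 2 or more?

95887

# with exactly i fixed is C(9,i)·!(9-i); sum over i=2..9:
  i=2: C(9,2)·!7 = 36·1854 = 66744
  i=3: C(9,3)·!6 = 84·265 = 22260
  i=4: C(9,4)·!5 = 126·44 = 5544
  i=5: C(9,5)·!4 = 126·9 = 1134
  i=6: C(9,6)·!3 = 84·2 = 168
  i=7: C(9,7)·!2 = 36·1 = 36
  i=8: C(9,8)·!1 = 9·0 = 0
  i=9: C(9,9)·!0 = 1·1 = 1
Total = 95887.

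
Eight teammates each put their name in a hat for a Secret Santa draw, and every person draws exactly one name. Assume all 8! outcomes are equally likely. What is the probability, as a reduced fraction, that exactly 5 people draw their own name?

Favorable outcomes: C(8,5)·!3 = 56·2 = 112.
Total outcomes: 8! = 40320.
Probability = 112/40320 = 1/360.

1/360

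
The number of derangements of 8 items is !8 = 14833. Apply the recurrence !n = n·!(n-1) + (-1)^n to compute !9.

!9 = 9·14833 - 1 = 133496.

133496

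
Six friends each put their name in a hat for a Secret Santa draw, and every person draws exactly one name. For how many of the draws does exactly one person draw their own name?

264

Choose which one of the 6 is fixed: C(6,1) = 6.
The other 5 form a derangement: !5 = 44.
Total: 6 × 44 = 264.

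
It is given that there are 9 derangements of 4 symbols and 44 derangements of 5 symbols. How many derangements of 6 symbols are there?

265

!6 = (6-1)·(!5 + !4) = 5·(44 + 9) = 5·53 = 265.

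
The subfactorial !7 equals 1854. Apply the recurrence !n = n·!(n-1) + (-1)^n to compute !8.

14833

!8 = 8·1854 + 1 = 14833.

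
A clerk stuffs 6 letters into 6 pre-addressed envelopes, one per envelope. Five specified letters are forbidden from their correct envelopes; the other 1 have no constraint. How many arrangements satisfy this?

Inclusion-exclusion on the 5 forbidden self-matches:
Σ_{j=0}^{5} (-1)^j C(5,j)(6-j)!
= C(5,0)·6! - C(5,1)·5! + C(5,2)·4! - C(5,3)·3! + C(5,4)·2! - C(5,5)·1!
= 720 - 600 + 240 - 60 + 10 - 1
= 309

309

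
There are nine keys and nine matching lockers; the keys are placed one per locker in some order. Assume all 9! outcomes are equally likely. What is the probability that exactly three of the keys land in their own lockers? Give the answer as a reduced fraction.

Favorable outcomes: C(9,3)·!6 = 84·265 = 22260.
Total outcomes: 9! = 362880.
Probability = 22260/362880 = 53/864.

53/864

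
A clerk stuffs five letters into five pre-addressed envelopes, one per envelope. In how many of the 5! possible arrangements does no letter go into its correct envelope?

44

The subfactorial !5 = [5!/e] (nearest integer).
5! = 120, and 120/e ≈ 44.15, so !5 = 44.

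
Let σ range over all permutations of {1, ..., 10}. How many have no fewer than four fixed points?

68914

Sum C(10,i)·!(10-i) for i = 4..10:
  i=4: C(10,4)·!6 = 210·265 = 55650
  i=5: C(10,5)·!5 = 252·44 = 11088
  i=6: C(10,6)·!4 = 210·9 = 1890
  i=7: C(10,7)·!3 = 120·2 = 240
  i=8: C(10,8)·!2 = 45·1 = 45
  i=9: C(10,9)·!1 = 10·0 = 0
  i=10: C(10,10)·!0 = 1·1 = 1
Total = 68914.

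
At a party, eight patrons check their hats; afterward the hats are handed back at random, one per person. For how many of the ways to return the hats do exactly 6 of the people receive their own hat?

Pick the 6 fixed positions: C(8,6) = 28 ways.
The remaining 2 must be deranged: !2 = 1.
Total: 28 × 1 = 28.

28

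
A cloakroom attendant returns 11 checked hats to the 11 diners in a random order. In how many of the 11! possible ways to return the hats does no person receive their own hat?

14684570

The number of derangements of 11 is !11 = Σ_{k=0}^{11} (-1)^k·11!/k!
= 11! - 11!/1! + 11!/2! - 11!/3! + 11!/4! - 11!/5! + 11!/6! - 11!/7! + 11!/8! - 11!/9! + 11!/10! - 11!/11!
= 39916800 - 39916800 + 19958400 - 6652800 + 1663200 - 332640 + 55440 - 7920 + 990 - 110 + 11 - 1
= 14684570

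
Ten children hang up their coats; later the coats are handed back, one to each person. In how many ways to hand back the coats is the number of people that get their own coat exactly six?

1890

Pick the 6 fixed positions: C(10,6) = 210 ways.
The other 4 form a derangement: !4 = 9.
Total: 210 × 9 = 1890.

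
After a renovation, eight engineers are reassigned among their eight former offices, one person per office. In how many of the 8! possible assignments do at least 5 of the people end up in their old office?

Sum C(8,i)·!(8-i) for i = 5..8:
  i=5: C(8,5)·!3 = 56·2 = 112
  i=6: C(8,6)·!2 = 28·1 = 28
  i=7: C(8,7)·!1 = 8·0 = 0
  i=8: C(8,8)·!0 = 1·1 = 1
Total = 141.

141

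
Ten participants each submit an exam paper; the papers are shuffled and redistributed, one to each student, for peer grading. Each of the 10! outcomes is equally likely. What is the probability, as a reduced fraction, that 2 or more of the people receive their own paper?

958879/3628800

Favorable outcomes: Σ_{i≥2} C(10,i)·!(10-i) = 45·14833 + 120·1854 + 210·265 + 252·44 + 210·9 + 120·2 + 45·1 + 10·0 + 1·1 = 958879.
Total outcomes: 10! = 3628800.
Probability = 958879/3628800 = 958879/3628800.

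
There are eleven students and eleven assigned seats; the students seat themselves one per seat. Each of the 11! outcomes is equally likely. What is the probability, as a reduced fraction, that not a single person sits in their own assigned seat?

Favorable outcomes: !11 = 14684570.
Total outcomes: 11! = 39916800.
Probability = 14684570/39916800 = 1468457/3991680.

1468457/3991680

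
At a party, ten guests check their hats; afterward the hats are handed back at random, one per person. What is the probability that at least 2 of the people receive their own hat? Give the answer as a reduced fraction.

Favorable outcomes: Σ_{i≥2} C(10,i)·!(10-i) = 45·14833 + 120·1854 + 210·265 + 252·44 + 210·9 + 120·2 + 45·1 + 10·0 + 1·1 = 958879.
Total outcomes: 10! = 3628800.
Probability = 958879/3628800 = 958879/3628800.

958879/3628800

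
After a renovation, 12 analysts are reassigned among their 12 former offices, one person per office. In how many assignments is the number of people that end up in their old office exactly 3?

29369120

Choose which 3 of the 12 are fixed: C(12,3) = 220.
The remaining 9 must be deranged: !9 = 133496.
Total: 220 × 133496 = 29369120.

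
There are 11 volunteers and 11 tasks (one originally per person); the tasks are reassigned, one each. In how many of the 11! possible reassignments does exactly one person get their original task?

Choose which one of the 11 is fixed: C(11,1) = 11.
The other 10 form a derangement: !10 = 1334961.
Total: 11 × 1334961 = 14684571.

14684571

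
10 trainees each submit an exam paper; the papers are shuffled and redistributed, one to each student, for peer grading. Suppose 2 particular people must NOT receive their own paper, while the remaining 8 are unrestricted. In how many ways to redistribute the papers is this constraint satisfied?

Inclusion-exclusion on the 2 forbidden self-matches:
Σ_{j=0}^{2} (-1)^j C(2,j)(10-j)!
= C(2,0)·10! - C(2,1)·9! + C(2,2)·8!
= 3628800 - 725760 + 40320
= 2943360

2943360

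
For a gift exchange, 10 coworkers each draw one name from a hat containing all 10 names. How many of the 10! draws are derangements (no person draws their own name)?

1334961

!10 = 10! · Σ_{k=0}^{10} (-1)^k/k!
= 10! - 10!/1! + 10!/2! - 10!/3! + 10!/4! - 10!/5! + 10!/6! - 10!/7! + 10!/8! - 10!/9! + 10!/10!
= 3628800 - 3628800 + 1814400 - 604800 + 151200 - 30240 + 5040 - 720 + 90 - 10 + 1
= 1334961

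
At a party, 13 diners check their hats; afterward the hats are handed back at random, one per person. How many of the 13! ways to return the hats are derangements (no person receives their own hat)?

Recurrence: !13 = 13·!12 + (-1)^13.
!13 = 13·176214841 - 1 = 2290792932

2290792932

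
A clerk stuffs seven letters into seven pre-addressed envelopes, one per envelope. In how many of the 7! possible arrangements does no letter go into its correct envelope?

The number of derangements of 7 is !7 = Σ_{k=0}^{7} (-1)^k·7!/k!
= 7! - 7!/1! + 7!/2! - 7!/3! + 7!/4! - 7!/5! + 7!/6! - 7!/7!
= 5040 - 5040 + 2520 - 840 + 210 - 42 + 7 - 1
= 1854

1854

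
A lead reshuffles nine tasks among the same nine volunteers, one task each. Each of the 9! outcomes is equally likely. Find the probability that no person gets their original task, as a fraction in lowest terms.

16687/45360

Favorable outcomes: !9 = 133496.
Total outcomes: 9! = 362880.
Probability = 133496/362880 = 16687/45360.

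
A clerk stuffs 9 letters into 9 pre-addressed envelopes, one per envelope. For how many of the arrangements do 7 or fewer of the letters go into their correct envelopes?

362879

Sum C(9,i)·!(9-i) for i = 0..7:
  i=0: C(9,0)·!9 = 1·133496 = 133496
  i=1: C(9,1)·!8 = 9·14833 = 133497
  i=2: C(9,2)·!7 = 36·1854 = 66744
  i=3: C(9,3)·!6 = 84·265 = 22260
  i=4: C(9,4)·!5 = 126·44 = 5544
  i=5: C(9,5)·!4 = 126·9 = 1134
  i=6: C(9,6)·!3 = 84·2 = 168
  i=7: C(9,7)·!2 = 36·1 = 36
Total = 362879.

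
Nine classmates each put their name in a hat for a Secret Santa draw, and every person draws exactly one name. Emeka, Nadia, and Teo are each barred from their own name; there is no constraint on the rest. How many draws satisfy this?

256320

Let A_j be the event that the j-th constrained one is fixed. By inclusion-exclusion over the 3 events:
Σ_{j=0}^{3} (-1)^j C(3,j)(9-j)!
= C(3,0)·9! - C(3,1)·8! + C(3,2)·7! - C(3,3)·6!
= 362880 - 120960 + 15120 - 720
= 256320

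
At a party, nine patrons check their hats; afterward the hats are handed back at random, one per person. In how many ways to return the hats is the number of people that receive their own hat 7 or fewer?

Sum C(9,i)·!(9-i) for i = 0..7:
  i=0: C(9,0)·!9 = 1·133496 = 133496
  i=1: C(9,1)·!8 = 9·14833 = 133497
  i=2: C(9,2)·!7 = 36·1854 = 66744
  i=3: C(9,3)·!6 = 84·265 = 22260
  i=4: C(9,4)·!5 = 126·44 = 5544
  i=5: C(9,5)·!4 = 126·9 = 1134
  i=6: C(9,6)·!3 = 84·2 = 168
  i=7: C(9,7)·!2 = 36·1 = 36
Total = 362879.

362879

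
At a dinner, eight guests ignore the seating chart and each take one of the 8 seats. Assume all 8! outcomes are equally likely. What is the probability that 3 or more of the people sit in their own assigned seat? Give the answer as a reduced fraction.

Favorable outcomes: Σ_{i≥3} C(8,i)·!(8-i) = 56·44 + 70·9 + 56·2 + 28·1 + 8·0 + 1·1 = 3235.
Total outcomes: 8! = 40320.
Probability = 3235/40320 = 647/8064.

647/8064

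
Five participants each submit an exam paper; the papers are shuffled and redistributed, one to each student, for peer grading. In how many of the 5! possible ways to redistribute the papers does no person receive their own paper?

44

The number of derangements of 5 is !5 = Σ_{k=0}^{5} (-1)^k·5!/k!
= 5! - 5!/1! + 5!/2! - 5!/3! + 5!/4! - 5!/5!
= 120 - 120 + 60 - 20 + 5 - 1
= 44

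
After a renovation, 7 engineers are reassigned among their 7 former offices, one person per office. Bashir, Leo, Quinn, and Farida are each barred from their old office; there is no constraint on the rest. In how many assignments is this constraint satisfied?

Let A_j be the event that the j-th constrained one is fixed. By inclusion-exclusion over the 4 events:
Σ_{j=0}^{4} (-1)^j C(4,j)(7-j)!
= C(4,0)·7! - C(4,1)·6! + C(4,2)·5! - C(4,3)·4! + C(4,4)·3!
= 5040 - 2880 + 720 - 96 + 6
= 2790

2790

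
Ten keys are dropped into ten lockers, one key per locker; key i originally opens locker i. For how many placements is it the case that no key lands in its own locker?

1334961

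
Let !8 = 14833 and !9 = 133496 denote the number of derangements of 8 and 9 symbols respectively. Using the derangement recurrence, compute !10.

!10 = (10-1)·(!9 + !8) = 9·(133496 + 14833) = 9·148329 = 1334961.

1334961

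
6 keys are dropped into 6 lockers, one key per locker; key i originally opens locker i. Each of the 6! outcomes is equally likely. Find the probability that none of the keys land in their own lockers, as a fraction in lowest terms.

Favorable outcomes: !6 = 265.
Total outcomes: 6! = 720.
Probability = 265/720 = 53/144.

53/144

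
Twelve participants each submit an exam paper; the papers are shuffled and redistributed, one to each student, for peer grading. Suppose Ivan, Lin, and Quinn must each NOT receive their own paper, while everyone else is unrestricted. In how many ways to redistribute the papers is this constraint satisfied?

369774720

Inclusion-exclusion on the 3 forbidden self-matches:
Σ_{j=0}^{3} (-1)^j C(3,j)(12-j)!
= C(3,0)·12! - C(3,1)·11! + C(3,2)·10! - C(3,3)·9!
= 479001600 - 119750400 + 10886400 - 362880
= 369774720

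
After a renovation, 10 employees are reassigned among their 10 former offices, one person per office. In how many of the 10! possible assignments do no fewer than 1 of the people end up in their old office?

# with exactly i fixed is C(10,i)·!(10-i); sum over i=1..10:
  i=1: C(10,1)·!9 = 10·133496 = 1334960
  i=2: C(10,2)·!8 = 45·14833 = 667485
  i=3: C(10,3)·!7 = 120·1854 = 222480
  i=4: C(10,4)·!6 = 210·265 = 55650
  i=5: C(10,5)·!5 = 252·44 = 11088
  i=6: C(10,6)·!4 = 210·9 = 1890
  i=7: C(10,7)·!3 = 120·2 = 240
  i=8: C(10,8)·!2 = 45·1 = 45
  i=9: C(10,9)·!1 = 10·0 = 0
  i=10: C(10,10)·!0 = 1·1 = 1
Total = 2293839.

2293839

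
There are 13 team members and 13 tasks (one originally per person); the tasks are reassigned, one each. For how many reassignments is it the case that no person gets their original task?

!13 is the nearest integer to 13!/e.
13! = 6227020800, and 6227020800/e ≈ 2290792932.07, so !13 = 2290792932.

2290792932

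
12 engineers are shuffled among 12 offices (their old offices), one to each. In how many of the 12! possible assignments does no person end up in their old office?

The number of derangements of 12 is !12 = Σ_{k=0}^{12} (-1)^k·12!/k!
= 12! - 12!/1! + 12!/2! - 12!/3! + 12!/4! - 12!/5! + 12!/6! - 12!/7! + 12!/8! - 12!/9! + 12!/10! - 12!/11! + 12!/12!
= 479001600 - 479001600 + 239500800 - 79833600 + 19958400 - 3991680 + 665280 - 95040 + 11880 - 1320 + 132 - 12 + 1
= 176214841

176214841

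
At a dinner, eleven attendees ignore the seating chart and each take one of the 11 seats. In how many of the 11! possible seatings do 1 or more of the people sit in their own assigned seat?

Sum C(11,i)·!(11-i) for i = 1..11:
  i=1: C(11,1)·!10 = 11·1334961 = 14684571
  i=2: C(11,2)·!9 = 55·133496 = 7342280
  i=3: C(11,3)·!8 = 165·14833 = 2447445
  i=4: C(11,4)·!7 = 330·1854 = 611820
  i=5: C(11,5)·!6 = 462·265 = 122430
  i=6: C(11,6)·!5 = 462·44 = 20328
  i=7: C(11,7)·!4 = 330·9 = 2970
  i=8: C(11,8)·!3 = 165·2 = 330
  i=9: C(11,9)·!2 = 55·1 = 55
  i=10: C(11,10)·!1 = 11·0 = 0
  i=11: C(11,11)·!0 = 1·1 = 1
Total = 25232230.

25232230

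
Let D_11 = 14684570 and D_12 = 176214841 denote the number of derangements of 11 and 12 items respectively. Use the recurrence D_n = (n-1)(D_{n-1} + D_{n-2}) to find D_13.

2290792932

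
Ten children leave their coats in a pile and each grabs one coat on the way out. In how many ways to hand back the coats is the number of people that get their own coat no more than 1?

2669921

# with exactly i fixed is C(10,i)·!(10-i); sum over i=0..1:
  i=0: C(10,0)·!10 = 1·1334961 = 1334961
  i=1: C(10,1)·!9 = 10·133496 = 1334960
Total = 2669921.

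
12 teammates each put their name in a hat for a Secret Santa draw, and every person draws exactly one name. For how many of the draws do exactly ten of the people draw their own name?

66

Pick the 10 fixed positions: C(12,10) = 66 ways.
The other 2 form a derangement: !2 = 1.
Total: 66 × 1 = 66.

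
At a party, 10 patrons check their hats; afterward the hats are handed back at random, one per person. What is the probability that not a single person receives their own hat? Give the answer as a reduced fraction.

16481/44800

Favorable outcomes: !10 = 1334961.
Total outcomes: 10! = 3628800.
Probability = 1334961/3628800 = 16481/44800.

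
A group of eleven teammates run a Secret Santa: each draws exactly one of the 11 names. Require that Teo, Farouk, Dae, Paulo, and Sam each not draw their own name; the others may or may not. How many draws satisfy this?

Let A_j be the event that the j-th constrained one is fixed. By inclusion-exclusion over the 5 events:
Σ_{j=0}^{5} (-1)^j C(5,j)(11-j)!
= C(5,0)·11! - C(5,1)·10! + C(5,2)·9! - C(5,3)·8! + C(5,4)·7! - C(5,5)·6!
= 39916800 - 18144000 + 3628800 - 403200 + 25200 - 720
= 25022880

25022880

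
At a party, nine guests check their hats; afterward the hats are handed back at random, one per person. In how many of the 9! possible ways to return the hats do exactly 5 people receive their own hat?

1134

Pick the 5 fixed positions: C(9,5) = 126 ways.
The other 4 form a derangement: !4 = 9.
Total: 126 × 9 = 1134.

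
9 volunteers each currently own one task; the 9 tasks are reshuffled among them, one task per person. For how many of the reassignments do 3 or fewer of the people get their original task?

# with exactly i fixed is C(9,i)·!(9-i); sum over i=0..3:
  i=0: C(9,0)·!9 = 1·133496 = 133496
  i=1: C(9,1)·!8 = 9·14833 = 133497
  i=2: C(9,2)·!7 = 36·1854 = 66744
  i=3: C(9,3)·!6 = 84·265 = 22260
Total = 355997.

355997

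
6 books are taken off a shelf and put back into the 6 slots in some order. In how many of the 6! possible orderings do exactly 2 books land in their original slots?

135

Choose which 2 of the 6 are fixed: C(6,2) = 15.
The other 4 form a derangement: !4 = 9.
Total: 15 × 9 = 135.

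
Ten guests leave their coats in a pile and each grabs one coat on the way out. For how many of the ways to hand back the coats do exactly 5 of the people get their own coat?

Pick the 5 fixed positions: C(10,5) = 252 ways.
The remaining 5 must be deranged: !5 = 44.
Total: 252 × 44 = 11088.

11088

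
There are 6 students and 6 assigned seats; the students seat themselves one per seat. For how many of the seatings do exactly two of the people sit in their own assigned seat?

135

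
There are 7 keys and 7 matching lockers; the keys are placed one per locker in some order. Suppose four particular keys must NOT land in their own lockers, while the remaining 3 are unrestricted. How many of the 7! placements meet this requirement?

2790

Let A_j be the event that the j-th constrained one is fixed. By inclusion-exclusion over the 4 events:
Σ_{j=0}^{4} (-1)^j C(4,j)(7-j)!
= C(4,0)·7! - C(4,1)·6! + C(4,2)·5! - C(4,3)·4! + C(4,4)·3!
= 5040 - 2880 + 720 - 96 + 6
= 2790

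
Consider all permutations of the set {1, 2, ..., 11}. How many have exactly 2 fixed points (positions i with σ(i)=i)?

Pick the 2 fixed positions: C(11,2) = 55 ways.
The remaining 9 must be deranged: !9 = 133496.
Total: 55 × 133496 = 7342280.

7342280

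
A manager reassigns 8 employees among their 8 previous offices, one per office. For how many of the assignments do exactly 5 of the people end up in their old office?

Pick the 5 fixed positions: C(8,5) = 56 ways.
The remaining 3 must be deranged: !3 = 2.
Total: 56 × 2 = 112.

112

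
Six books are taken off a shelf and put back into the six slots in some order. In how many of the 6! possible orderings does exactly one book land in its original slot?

Choose which one of the 6 is fixed: C(6,1) = 6.
The remaining 5 must be deranged: !5 = 44.
Total: 6 × 44 = 264.

264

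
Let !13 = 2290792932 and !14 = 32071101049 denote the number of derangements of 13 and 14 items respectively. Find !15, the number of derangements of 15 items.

481066515734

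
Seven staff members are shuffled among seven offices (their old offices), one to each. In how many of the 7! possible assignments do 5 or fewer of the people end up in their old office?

# with exactly i fixed is C(7,i)·!(7-i); sum over i=0..5:
  i=0: C(7,0)·!7 = 1·1854 = 1854
  i=1: C(7,1)·!6 = 7·265 = 1855
  i=2: C(7,2)·!5 = 21·44 = 924
  i=3: C(7,3)·!4 = 35·9 = 315
  i=4: C(7,4)·!3 = 35·2 = 70
  i=5: C(7,5)·!2 = 21·1 = 21
Total = 5039.

5039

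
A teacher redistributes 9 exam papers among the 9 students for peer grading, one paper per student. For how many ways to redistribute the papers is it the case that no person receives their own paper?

133496

The subfactorial !9 = [9!/e] (nearest integer).
9! = 362880, and 362880/e ≈ 133496.09, so !9 = 133496.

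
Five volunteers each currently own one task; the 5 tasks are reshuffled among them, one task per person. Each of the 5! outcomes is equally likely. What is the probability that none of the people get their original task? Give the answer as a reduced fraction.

11/30

Favorable outcomes: !5 = 44.
Total outcomes: 5! = 120.
Probability = 44/120 = 11/30.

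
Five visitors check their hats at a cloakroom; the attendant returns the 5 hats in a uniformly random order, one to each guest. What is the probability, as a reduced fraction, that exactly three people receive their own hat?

1/12

Favorable outcomes: C(5,3)·!2 = 10·1 = 10.
Total outcomes: 5! = 120.
Probability = 10/120 = 1/12.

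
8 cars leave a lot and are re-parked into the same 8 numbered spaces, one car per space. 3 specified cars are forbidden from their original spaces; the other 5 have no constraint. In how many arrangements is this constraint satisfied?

Inclusion-exclusion on the 3 forbidden self-matches:
Σ_{j=0}^{3} (-1)^j C(3,j)(8-j)!
= C(3,0)·8! - C(3,1)·7! + C(3,2)·6! - C(3,3)·5!
= 40320 - 15120 + 2160 - 120
= 27240

27240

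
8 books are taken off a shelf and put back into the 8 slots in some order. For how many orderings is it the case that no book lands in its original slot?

14833

!8 is the nearest integer to 8!/e.
8! = 40320, and 40320/e ≈ 14832.90, so !8 = 14833.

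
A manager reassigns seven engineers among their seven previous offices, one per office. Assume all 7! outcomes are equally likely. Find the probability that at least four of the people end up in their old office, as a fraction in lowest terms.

23/1260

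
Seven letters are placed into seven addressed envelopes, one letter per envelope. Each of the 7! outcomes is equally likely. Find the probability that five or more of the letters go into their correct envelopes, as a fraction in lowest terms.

Favorable outcomes: Σ_{i≥5} C(7,i)·!(7-i) = 21·1 + 7·0 + 1·1 = 22.
Total outcomes: 7! = 5040.
Probability = 22/5040 = 11/2520.

11/2520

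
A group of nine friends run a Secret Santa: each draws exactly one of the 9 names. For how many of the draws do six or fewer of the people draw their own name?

# with exactly i fixed is C(9,i)·!(9-i); sum over i=0..6:
  i=0: C(9,0)·!9 = 1·133496 = 133496
  i=1: C(9,1)·!8 = 9·14833 = 133497
  i=2: C(9,2)·!7 = 36·1854 = 66744
  i=3: C(9,3)·!6 = 84·265 = 22260
  i=4: C(9,4)·!5 = 126·44 = 5544
  i=5: C(9,5)·!4 = 126·9 = 1134
  i=6: C(9,6)·!3 = 84·2 = 168
Total = 362843.

362843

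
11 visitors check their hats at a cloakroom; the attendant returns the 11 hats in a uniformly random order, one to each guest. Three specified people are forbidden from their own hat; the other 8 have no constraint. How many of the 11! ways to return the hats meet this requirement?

Inclusion-exclusion on the 3 forbidden self-matches:
Σ_{j=0}^{3} (-1)^j C(3,j)(11-j)!
= C(3,0)·11! - C(3,1)·10! + C(3,2)·9! - C(3,3)·8!
= 39916800 - 10886400 + 1088640 - 40320
= 30078720

30078720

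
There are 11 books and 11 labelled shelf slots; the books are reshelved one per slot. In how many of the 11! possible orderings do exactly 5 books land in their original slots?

122430

Choose which 5 of the 11 are fixed: C(11,5) = 462.
The other 6 form a derangement: !6 = 265.
Total: 462 × 265 = 122430.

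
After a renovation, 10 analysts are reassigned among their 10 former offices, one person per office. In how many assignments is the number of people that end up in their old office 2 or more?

958879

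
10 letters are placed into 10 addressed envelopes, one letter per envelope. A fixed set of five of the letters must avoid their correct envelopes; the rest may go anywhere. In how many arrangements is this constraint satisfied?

2170680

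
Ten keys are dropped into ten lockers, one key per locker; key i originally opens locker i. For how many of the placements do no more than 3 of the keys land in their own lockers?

# with exactly i fixed is C(10,i)·!(10-i); sum over i=0..3:
  i=0: C(10,0)·!10 = 1·1334961 = 1334961
  i=1: C(10,1)·!9 = 10·133496 = 1334960
  i=2: C(10,2)·!8 = 45·14833 = 667485
  i=3: C(10,3)·!7 = 120·1854 = 222480
Total = 3559886.

3559886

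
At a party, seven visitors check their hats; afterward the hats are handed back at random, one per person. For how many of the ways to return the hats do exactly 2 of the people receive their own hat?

Choose which 2 of the 7 are fixed: C(7,2) = 21.
The remaining 5 must be deranged: !5 = 44.
Total: 21 × 44 = 924.

924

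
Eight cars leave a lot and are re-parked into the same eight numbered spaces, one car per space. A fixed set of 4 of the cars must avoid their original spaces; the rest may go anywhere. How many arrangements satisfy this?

24024

Inclusion-exclusion on the 4 forbidden self-matches:
Σ_{j=0}^{4} (-1)^j C(4,j)(8-j)!
= C(4,0)·8! - C(4,1)·7! + C(4,2)·6! - C(4,3)·5! + C(4,4)·4!
= 40320 - 20160 + 4320 - 480 + 24
= 24024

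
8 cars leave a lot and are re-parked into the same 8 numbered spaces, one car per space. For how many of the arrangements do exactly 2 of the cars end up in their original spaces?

7420

Choose which 2 of the 8 are fixed: C(8,2) = 28.
The other 6 form a derangement: !6 = 265.
Total: 28 × 265 = 7420.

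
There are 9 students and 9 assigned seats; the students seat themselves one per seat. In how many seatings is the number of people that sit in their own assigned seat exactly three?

22260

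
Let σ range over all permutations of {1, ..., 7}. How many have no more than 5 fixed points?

Sum C(7,i)·!(7-i) for i = 0..5:
  i=0: C(7,0)·!7 = 1·1854 = 1854
  i=1: C(7,1)·!6 = 7·265 = 1855
  i=2: C(7,2)·!5 = 21·44 = 924
  i=3: C(7,3)·!4 = 35·9 = 315
  i=4: C(7,4)·!3 = 35·2 = 70
  i=5: C(7,5)·!2 = 21·1 = 21
Total = 5039.

5039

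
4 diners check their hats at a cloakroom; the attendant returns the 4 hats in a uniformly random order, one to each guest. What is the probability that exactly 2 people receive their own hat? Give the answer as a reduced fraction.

1/4

Favorable outcomes: C(4,2)·!2 = 6·1 = 6.
Total outcomes: 4! = 24.
Probability = 6/24 = 1/4.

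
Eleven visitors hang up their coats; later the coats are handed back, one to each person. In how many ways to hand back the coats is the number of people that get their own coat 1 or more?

25232230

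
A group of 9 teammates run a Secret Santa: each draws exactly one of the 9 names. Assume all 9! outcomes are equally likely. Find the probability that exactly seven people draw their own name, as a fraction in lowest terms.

Favorable outcomes: C(9,7)·!2 = 36·1 = 36.
Total outcomes: 9! = 362880.
Probability = 36/362880 = 1/10080.

1/10080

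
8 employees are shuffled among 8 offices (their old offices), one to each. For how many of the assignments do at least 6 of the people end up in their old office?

29

# with exactly i fixed is C(8,i)·!(8-i); sum over i=6..8:
  i=6: C(8,6)·!2 = 28·1 = 28
  i=7: C(8,7)·!1 = 8·0 = 0
  i=8: C(8,8)·!0 = 1·1 = 1
Total = 29.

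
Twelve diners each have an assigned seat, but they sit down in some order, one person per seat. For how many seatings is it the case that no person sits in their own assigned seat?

!12 is the nearest integer to 12!/e.
12! = 479001600, and 479001600/e ≈ 176214840.93, so !12 = 176214841.

176214841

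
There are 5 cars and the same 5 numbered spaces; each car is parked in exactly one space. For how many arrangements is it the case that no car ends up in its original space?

Use !n = (n-1)(!(n-1) + !(n-2)).
!5 = 4·(9 + 2) = 4·11 = 44

44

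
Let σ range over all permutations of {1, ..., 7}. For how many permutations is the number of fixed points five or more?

# with exactly i fixed is C(7,i)·!(7-i); sum over i=5..7:
  i=5: C(7,5)·!2 = 21·1 = 21
  i=6: C(7,6)·!1 = 7·0 = 0
  i=7: C(7,7)·!0 = 1·1 = 1
Total = 22.

22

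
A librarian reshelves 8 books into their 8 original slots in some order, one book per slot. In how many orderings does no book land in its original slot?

The subfactorial !8 = [8!/e] (nearest integer).
8! = 40320, and 40320/e ≈ 14832.90, so !8 = 14833.

14833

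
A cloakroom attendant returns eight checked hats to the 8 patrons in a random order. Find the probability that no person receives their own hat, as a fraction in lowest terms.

2119/5760

Favorable outcomes: !8 = 14833.
Total outcomes: 8! = 40320.
Probability = 14833/40320 = 2119/5760.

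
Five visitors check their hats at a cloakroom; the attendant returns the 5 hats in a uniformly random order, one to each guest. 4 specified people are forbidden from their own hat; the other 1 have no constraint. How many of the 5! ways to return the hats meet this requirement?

Let A_j be the event that the j-th constrained one is fixed. By inclusion-exclusion over the 4 events:
Σ_{j=0}^{4} (-1)^j C(4,j)(5-j)!
= C(4,0)·5! - C(4,1)·4! + C(4,2)·3! - C(4,3)·2! + C(4,4)·1!
= 120 - 96 + 36 - 8 + 1
= 53

53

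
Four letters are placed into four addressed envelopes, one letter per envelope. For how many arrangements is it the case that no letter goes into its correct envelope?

By inclusion-exclusion, !4 = Σ (-1)^k · 4!/k! for k=0..4
= 4! - 4!/1! + 4!/2! - 4!/3! + 4!/4!
= 24 - 24 + 12 - 4 + 1
= 9

9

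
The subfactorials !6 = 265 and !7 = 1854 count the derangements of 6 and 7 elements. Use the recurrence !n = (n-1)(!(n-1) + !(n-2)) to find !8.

14833

!8 = (8-1)·(!7 + !6) = 7·(1854 + 265) = 7·2119 = 14833.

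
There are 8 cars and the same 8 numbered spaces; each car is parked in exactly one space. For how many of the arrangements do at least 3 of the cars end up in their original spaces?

# with exactly i fixed is C(8,i)·!(8-i); sum over i=3..8:
  i=3: C(8,3)·!5 = 56·44 = 2464
  i=4: C(8,4)·!4 = 70·9 = 630
  i=5: C(8,5)·!3 = 56·2 = 112
  i=6: C(8,6)·!2 = 28·1 = 28
  i=7: C(8,7)·!1 = 8·0 = 0
  i=8: C(8,8)·!0 = 1·1 = 1
Total = 3235.

3235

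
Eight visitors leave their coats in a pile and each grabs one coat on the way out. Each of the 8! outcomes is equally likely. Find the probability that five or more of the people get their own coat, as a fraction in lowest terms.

47/13440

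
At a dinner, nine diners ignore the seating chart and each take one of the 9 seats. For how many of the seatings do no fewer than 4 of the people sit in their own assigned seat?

6883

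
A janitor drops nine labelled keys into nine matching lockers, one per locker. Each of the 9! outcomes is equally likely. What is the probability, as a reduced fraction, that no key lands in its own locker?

Favorable outcomes: !9 = 133496.
Total outcomes: 9! = 362880.
Probability = 133496/362880 = 16687/45360.

16687/45360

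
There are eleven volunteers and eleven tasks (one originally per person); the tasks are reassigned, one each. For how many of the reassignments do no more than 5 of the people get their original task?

39893116

# with exactly i fixed is C(11,i)·!(11-i); sum over i=0..5:
  i=0: C(11,0)·!11 = 1·14684570 = 14684570
  i=1: C(11,1)·!10 = 11·1334961 = 14684571
  i=2: C(11,2)·!9 = 55·133496 = 7342280
  i=3: C(11,3)·!8 = 165·14833 = 2447445
  i=4: C(11,4)·!7 = 330·1854 = 611820
  i=5: C(11,5)·!6 = 462·265 = 122430
Total = 39893116.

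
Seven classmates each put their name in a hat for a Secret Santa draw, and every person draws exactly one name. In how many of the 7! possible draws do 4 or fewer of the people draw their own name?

5018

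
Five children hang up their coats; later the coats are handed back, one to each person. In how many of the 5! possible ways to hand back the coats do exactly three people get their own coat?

10

Choose which 3 of the 5 are fixed: C(5,3) = 10.
The other 2 form a derangement: !2 = 1.
Total: 10 × 1 = 10.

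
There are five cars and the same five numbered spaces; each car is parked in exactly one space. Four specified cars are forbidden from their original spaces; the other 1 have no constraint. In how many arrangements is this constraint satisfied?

Inclusion-exclusion on the 4 forbidden self-matches:
Σ_{j=0}^{4} (-1)^j C(4,j)(5-j)!
= C(4,0)·5! - C(4,1)·4! + C(4,2)·3! - C(4,3)·2! + C(4,4)·1!
= 120 - 96 + 36 - 8 + 1
= 53

53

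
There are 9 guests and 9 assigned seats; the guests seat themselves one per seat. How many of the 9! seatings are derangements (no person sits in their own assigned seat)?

!9 is the nearest integer to 9!/e.
9! = 362880, and 362880/e ≈ 133496.09, so !9 = 133496.

133496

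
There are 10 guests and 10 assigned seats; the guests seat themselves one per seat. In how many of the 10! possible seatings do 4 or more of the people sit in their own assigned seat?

68914

# with exactly i fixed is C(10,i)·!(10-i); sum over i=4..10:
  i=4: C(10,4)·!6 = 210·265 = 55650
  i=5: C(10,5)·!5 = 252·44 = 11088
  i=6: C(10,6)·!4 = 210·9 = 1890
  i=7: C(10,7)·!3 = 120·2 = 240
  i=8: C(10,8)·!2 = 45·1 = 45
  i=9: C(10,9)·!1 = 10·0 = 0
  i=10: C(10,10)·!0 = 1·1 = 1
Total = 68914.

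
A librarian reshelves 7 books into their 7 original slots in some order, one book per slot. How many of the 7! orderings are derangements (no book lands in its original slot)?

1854

Use !n = (n-1)(!(n-1) + !(n-2)).
!7 = 6·(265 + 44) = 6·309 = 1854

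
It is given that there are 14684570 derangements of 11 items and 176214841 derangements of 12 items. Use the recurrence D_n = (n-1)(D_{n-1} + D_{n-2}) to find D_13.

2290792932

D_13 = (13-1)·(D_12 + D_11) = 12·(176214841 + 14684570) = 12·190899411 = 2290792932.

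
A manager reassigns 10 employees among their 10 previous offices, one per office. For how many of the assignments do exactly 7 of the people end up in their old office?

240

Choose which 7 of the 10 are fixed: C(10,7) = 120.
The remaining 3 must be deranged: !3 = 2.
Total: 120 × 2 = 240.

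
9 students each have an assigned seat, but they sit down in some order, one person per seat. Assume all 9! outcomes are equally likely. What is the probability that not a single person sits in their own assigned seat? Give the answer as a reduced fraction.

16687/45360

Favorable outcomes: !9 = 133496.
Total outcomes: 9! = 362880.
Probability = 133496/362880 = 16687/45360.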